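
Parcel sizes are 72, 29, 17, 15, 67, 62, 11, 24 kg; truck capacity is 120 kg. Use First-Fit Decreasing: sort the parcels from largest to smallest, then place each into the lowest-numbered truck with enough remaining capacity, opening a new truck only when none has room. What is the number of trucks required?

Sorted descending: 72, 67, 62, 29, 24, 17, 15, 11.
truck 1: place 72 kg, 48 kg left
truck 2: place 67 kg, 53 kg left
truck 3: place 62 kg, 58 kg left
truck 1: place 29 kg, 19 kg left
truck 2: place 24 kg, 29 kg left
truck 1: place 17 kg, 2 kg left
truck 2: place 15 kg, 14 kg left
truck 2: place 11 kg, 3 kg left

3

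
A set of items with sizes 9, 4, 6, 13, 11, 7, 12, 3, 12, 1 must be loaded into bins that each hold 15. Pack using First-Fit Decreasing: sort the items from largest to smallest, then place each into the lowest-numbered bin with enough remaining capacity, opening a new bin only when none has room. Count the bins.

Sorted descending: 13, 12, 12, 11, 9, 7, 6, 4, 3, 1.
Put 13 in bin 1; 2 remain.
Put 12 in bin 2; 3 remain.
Put 12 in bin 3; 3 remain.
Put 11 in bin 4; 4 remain.
Put 9 in bin 5; 6 remain.
Put 7 in bin 6; 8 remain.
Put 6 in bin 5; 0 remain.
Put 4 in bin 4; 0 remain.
Put 3 in bin 2; 0 remain.
Put 1 in bin 1; 1 remain.
Final bins: [13,1] [12,3] [12] [11,4] [9,6] [7].

6 bins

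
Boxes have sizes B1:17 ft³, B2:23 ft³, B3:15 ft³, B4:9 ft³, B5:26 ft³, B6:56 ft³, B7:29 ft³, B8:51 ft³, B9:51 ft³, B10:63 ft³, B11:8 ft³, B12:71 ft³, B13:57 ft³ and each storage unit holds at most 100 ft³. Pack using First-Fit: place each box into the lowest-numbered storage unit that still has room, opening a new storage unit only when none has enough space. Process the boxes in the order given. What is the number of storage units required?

7

B1 (17 ft³) → storage unit 1 (remaining 83 ft³)
B2 (23 ft³) → storage unit 1 (remaining 60 ft³)
B3 (15 ft³) → storage unit 1 (remaining 45 ft³)
B4 (9 ft³) → storage unit 1 (remaining 36 ft³)
B5 (26 ft³) → storage unit 1 (remaining 10 ft³)
B6 (56 ft³) → storage unit 2 (remaining 44 ft³)
B7 (29 ft³) → storage unit 2 (remaining 15 ft³)
B8 (51 ft³) → storage unit 3 (remaining 49 ft³)
B9 (51 ft³) → storage unit 4 (remaining 49 ft³)
B10 (63 ft³) → storage unit 5 (remaining 37 ft³)
B11 (8 ft³) → storage unit 1 (remaining 2 ft³)
B12 (71 ft³) → storage unit 6 (remaining 29 ft³)
B13 (57 ft³) → storage unit 7 (remaining 43 ft³)
Final storage units: [17,23,15,9,26,8] [56,29] [51] [51] [63] [71] [57].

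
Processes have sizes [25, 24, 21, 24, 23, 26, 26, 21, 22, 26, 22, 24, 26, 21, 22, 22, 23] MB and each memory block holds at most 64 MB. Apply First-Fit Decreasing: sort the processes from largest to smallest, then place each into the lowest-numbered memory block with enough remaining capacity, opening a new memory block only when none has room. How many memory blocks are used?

Sorted descending: 26, 26, 26, 26, 25, 24, 24, 24, 23, 23, 22, 22, 22, 22, 21, 21, 21.
26 MB → memory block 1 (remaining 38 MB)
26 MB → memory block 1 (remaining 12 MB)
26 MB → memory block 2 (remaining 38 MB)
26 MB → memory block 2 (remaining 12 MB)
25 MB → memory block 3 (remaining 39 MB)
24 MB → memory block 3 (remaining 15 MB)
24 MB → memory block 4 (remaining 40 MB)
24 MB → memory block 4 (remaining 16 MB)
23 MB → memory block 5 (remaining 41 MB)
23 MB → memory block 5 (remaining 18 MB)
22 MB → memory block 6 (remaining 42 MB)
22 MB → memory block 6 (remaining 20 MB)
22 MB → memory block 7 (remaining 42 MB)
22 MB → memory block 7 (remaining 20 MB)
21 MB → memory block 8 (remaining 43 MB)
21 MB → memory block 8 (remaining 22 MB)
21 MB → memory block 8 (remaining 1 MB)
Final memory blocks: [26,26] [26,26] [25,24] [24,24] [23,23] [22,22] [22,22] [21,21,21].

8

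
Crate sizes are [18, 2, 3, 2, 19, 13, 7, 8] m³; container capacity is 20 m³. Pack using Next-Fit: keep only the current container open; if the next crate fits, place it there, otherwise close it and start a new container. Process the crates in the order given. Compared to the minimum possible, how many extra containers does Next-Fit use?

Next-Fit: [18,2] [3,2] [19] [13,7] [8] → 5 containers.
Total size 72 m³; any packing needs at least ⌈72/20⌉ = 4 containers.
An optimal packing achieves that bound: [19] [18,2] [13,7] [8,3,2] → 4 containers.
Excess: 5 − 4 = 1.

1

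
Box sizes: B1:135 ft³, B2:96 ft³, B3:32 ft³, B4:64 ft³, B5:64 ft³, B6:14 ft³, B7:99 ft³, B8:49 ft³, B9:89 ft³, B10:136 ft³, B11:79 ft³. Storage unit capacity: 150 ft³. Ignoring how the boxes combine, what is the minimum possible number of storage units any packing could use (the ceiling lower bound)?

Total size = 135 + 96 + 32 + 64 + 64 + 14 + 99 + 49 + 89 + 136 + 79 = 857 ft³.
⌈857 / 150⌉ = 6.

6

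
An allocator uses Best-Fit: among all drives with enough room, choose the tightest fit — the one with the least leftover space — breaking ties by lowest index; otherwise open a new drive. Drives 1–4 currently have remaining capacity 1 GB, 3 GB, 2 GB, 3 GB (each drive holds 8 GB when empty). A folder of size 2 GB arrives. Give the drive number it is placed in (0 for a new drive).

3

Drives with room: drive 2 (3 GB), drive 3 (2 GB), drive 4 (3 GB).
Tightest fit is drive 3 with 2 GB free.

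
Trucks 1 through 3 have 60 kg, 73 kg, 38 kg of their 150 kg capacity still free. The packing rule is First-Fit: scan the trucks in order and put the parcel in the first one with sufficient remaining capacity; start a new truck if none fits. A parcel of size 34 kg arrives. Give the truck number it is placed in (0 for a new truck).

Trucks with room: truck 1 (60 kg), truck 2 (73 kg), truck 3 (38 kg).
The first with room is truck 1.

1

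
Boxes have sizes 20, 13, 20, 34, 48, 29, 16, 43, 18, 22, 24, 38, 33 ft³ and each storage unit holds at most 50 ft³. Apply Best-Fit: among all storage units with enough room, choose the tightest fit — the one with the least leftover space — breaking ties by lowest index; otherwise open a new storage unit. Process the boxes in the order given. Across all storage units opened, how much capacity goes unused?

20 ft³ → storage unit 1 (remaining 30 ft³)
13 ft³ → storage unit 1 (remaining 17 ft³)
20 ft³ → storage unit 2 (remaining 30 ft³)
34 ft³ → storage unit 3 (remaining 16 ft³)
48 ft³ → storage unit 4 (remaining 2 ft³)
29 ft³ → storage unit 2 (remaining 1 ft³)
16 ft³ → storage unit 3 (remaining 0 ft³)
43 ft³ → storage unit 5 (remaining 7 ft³)
18 ft³ → storage unit 6 (remaining 32 ft³)
22 ft³ → storage unit 6 (remaining 10 ft³)
24 ft³ → storage unit 7 (remaining 26 ft³)
38 ft³ → storage unit 8 (remaining 12 ft³)
33 ft³ → storage unit 9 (remaining 17 ft³)
9 storage units × 50 ft³ = 450 ft³; used 358 ft³; unused 92 ft³.

92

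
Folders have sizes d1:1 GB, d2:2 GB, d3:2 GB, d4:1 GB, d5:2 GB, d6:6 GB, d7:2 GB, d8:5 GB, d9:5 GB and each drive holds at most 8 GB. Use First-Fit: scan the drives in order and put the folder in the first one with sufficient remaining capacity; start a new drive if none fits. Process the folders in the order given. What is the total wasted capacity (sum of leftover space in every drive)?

Put d1 (1 GB) in drive 1; 7 GB remain.
Put d2 (2 GB) in drive 1; 5 GB remain.
Put d3 (2 GB) in drive 1; 3 GB remain.
Put d4 (1 GB) in drive 1; 2 GB remain.
Put d5 (2 GB) in drive 1; 0 GB remain.
Put d6 (6 GB) in drive 2; 2 GB remain.
Put d7 (2 GB) in drive 2; 0 GB remain.
Put d8 (5 GB) in drive 3; 3 GB remain.
Put d9 (5 GB) in drive 4; 3 GB remain.
4 drives × 8 GB = 32 GB; used 26 GB; unused 6 GB.

6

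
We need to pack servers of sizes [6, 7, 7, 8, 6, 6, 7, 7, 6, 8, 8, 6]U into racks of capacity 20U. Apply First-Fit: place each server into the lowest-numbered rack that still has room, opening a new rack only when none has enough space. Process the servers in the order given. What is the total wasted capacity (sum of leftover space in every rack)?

18

6U → rack 1 (remaining 14U)
7U → rack 1 (remaining 7U)
7U → rack 1 (remaining 0U)
8U → rack 2 (remaining 12U)
6U → rack 2 (remaining 6U)
6U → rack 2 (remaining 0U)
7U → rack 3 (remaining 13U)
7U → rack 3 (remaining 6U)
6U → rack 3 (remaining 0U)
8U → rack 4 (remaining 12U)
8U → rack 4 (remaining 4U)
6U → rack 5 (remaining 14U)
5 racks × 20U = 100U; used 82U; unused 18U.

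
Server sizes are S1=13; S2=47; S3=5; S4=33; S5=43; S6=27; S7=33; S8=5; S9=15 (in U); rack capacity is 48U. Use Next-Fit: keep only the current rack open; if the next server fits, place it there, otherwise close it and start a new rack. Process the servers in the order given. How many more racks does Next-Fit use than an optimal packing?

2

Next-Fit: [13] [47] [5,33] [43] [27] [33,5] [15] → 7 racks.
Total size 221U; any packing needs at least ⌈221/48⌉ = 5 racks.
An optimal packing achieves that bound: [47] [43,5] [33,15] [33,13] [27,5] → 5 racks.
Excess: 7 − 5 = 2.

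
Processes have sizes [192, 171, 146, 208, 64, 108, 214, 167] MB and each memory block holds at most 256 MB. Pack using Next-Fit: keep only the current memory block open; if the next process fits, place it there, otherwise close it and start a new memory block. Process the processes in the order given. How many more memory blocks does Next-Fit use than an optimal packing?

Next-Fit: [192] [171] [146] [208] [64,108] [214] [167] → 7 memory blocks.
6 processes exceed 128 MB (half the capacity), and no two of those can share a memory block, so at least 6 memory blocks are needed.
An optimal packing achieves that bound: [214] [208] [192,64] [171] [167] [146,108] → 6 memory blocks.
Excess: 7 − 6 = 1.

1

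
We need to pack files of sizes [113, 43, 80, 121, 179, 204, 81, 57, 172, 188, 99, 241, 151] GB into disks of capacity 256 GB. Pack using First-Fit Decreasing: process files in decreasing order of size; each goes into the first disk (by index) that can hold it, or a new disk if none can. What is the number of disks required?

Sorted descending: 241, 204, 188, 179, 172, 151, 121, 113, 99, 81, 80, 57, 43.
disk 1: place 241 GB, 15 GB left
disk 2: place 204 GB, 52 GB left
disk 3: place 188 GB, 68 GB left
disk 4: place 179 GB, 77 GB left
disk 5: place 172 GB, 84 GB left
disk 6: place 151 GB, 105 GB left
disk 7: place 121 GB, 135 GB left
disk 7: place 113 GB, 22 GB left
disk 6: place 99 GB, 6 GB left
disk 5: place 81 GB, 3 GB left
disk 8: place 80 GB, 176 GB left
disk 3: place 57 GB, 11 GB left
disk 2: place 43 GB, 9 GB left

8 disks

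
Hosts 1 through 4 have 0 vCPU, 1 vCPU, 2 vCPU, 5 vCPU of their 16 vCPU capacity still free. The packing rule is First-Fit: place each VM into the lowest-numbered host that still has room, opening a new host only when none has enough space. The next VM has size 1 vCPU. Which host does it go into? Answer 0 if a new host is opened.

2

Hosts with room: host 2 (1 vCPU), host 3 (2 vCPU), host 4 (5 vCPU).
The first with room is host 2.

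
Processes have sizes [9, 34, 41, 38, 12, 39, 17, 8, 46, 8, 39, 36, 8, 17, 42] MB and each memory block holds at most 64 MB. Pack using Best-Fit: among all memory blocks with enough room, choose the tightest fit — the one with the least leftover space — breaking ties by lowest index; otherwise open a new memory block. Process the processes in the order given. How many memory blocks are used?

8 memory blocks

memory block 1: place 9 MB, 55 MB left
memory block 1: place 34 MB, 21 MB left
memory block 2: place 41 MB, 23 MB left
memory block 3: place 38 MB, 26 MB left
memory block 1: place 12 MB, 9 MB left
memory block 4: place 39 MB, 25 MB left
memory block 2: place 17 MB, 6 MB left
memory block 1: place 8 MB, 1 MB left
memory block 5: place 46 MB, 18 MB left
memory block 5: place 8 MB, 10 MB left
memory block 6: place 39 MB, 25 MB left
memory block 7: place 36 MB, 28 MB left
memory block 5: place 8 MB, 2 MB left
memory block 4: place 17 MB, 8 MB left
memory block 8: place 42 MB, 22 MB left
Final memory blocks: [9,34,12,8] [41,17] [38] [39,17] [46,8,8] [39] [36] [42].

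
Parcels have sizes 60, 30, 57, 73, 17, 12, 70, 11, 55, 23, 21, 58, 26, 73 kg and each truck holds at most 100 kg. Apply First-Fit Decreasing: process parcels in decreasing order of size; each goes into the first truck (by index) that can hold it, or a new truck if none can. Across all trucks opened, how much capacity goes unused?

114

Sorted descending: 73, 73, 70, 60, 58, 57, 55, 30, 26, 23, 21, 17, 12, 11.
73 kg → truck 1 (remaining 27 kg)
73 kg → truck 2 (remaining 27 kg)
70 kg → truck 3 (remaining 30 kg)
60 kg → truck 4 (remaining 40 kg)
58 kg → truck 5 (remaining 42 kg)
57 kg → truck 6 (remaining 43 kg)
55 kg → truck 7 (remaining 45 kg)
30 kg → truck 3 (remaining 0 kg)
26 kg → truck 1 (remaining 1 kg)
23 kg → truck 2 (remaining 4 kg)
21 kg → truck 4 (remaining 19 kg)
17 kg → truck 4 (remaining 2 kg)
12 kg → truck 5 (remaining 30 kg)
11 kg → truck 5 (remaining 19 kg)
7 trucks × 100 kg = 700 kg; used 586 kg; unused 114 kg.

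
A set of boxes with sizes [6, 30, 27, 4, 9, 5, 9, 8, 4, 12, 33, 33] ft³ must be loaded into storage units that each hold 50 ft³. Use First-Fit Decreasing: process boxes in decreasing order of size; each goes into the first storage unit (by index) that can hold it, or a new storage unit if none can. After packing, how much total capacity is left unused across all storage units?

20

Sorted descending: 33, 33, 30, 27, 12, 9, 9, 8, 6, 5, 4, 4.
Put 33 ft³ in storage unit 1; 17 ft³ remain.
Put 33 ft³ in storage unit 2; 17 ft³ remain.
Put 30 ft³ in storage unit 3; 20 ft³ remain.
Put 27 ft³ in storage unit 4; 23 ft³ remain.
Put 12 ft³ in storage unit 1; 5 ft³ remain.
Put 9 ft³ in storage unit 2; 8 ft³ remain.
Put 9 ft³ in storage unit 3; 11 ft³ remain.
Put 8 ft³ in storage unit 2; 0 ft³ remain.
Put 6 ft³ in storage unit 3; 5 ft³ remain.
Put 5 ft³ in storage unit 1; 0 ft³ remain.
Put 4 ft³ in storage unit 3; 1 ft³ remain.
Put 4 ft³ in storage unit 4; 19 ft³ remain.
4 storage units × 50 ft³ = 200 ft³; used 180 ft³; unused 20 ft³.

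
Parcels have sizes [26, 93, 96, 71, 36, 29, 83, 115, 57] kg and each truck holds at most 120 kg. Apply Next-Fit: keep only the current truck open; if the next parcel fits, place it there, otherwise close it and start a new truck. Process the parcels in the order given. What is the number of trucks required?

truck 1: place 26 kg, 94 kg left
truck 1: place 93 kg, 1 kg left
truck 2: place 96 kg, 24 kg left
truck 3: place 71 kg, 49 kg left
truck 3: place 36 kg, 13 kg left
truck 4: place 29 kg, 91 kg left
truck 4: place 83 kg, 8 kg left
truck 5: place 115 kg, 5 kg left
truck 6: place 57 kg, 63 kg left

6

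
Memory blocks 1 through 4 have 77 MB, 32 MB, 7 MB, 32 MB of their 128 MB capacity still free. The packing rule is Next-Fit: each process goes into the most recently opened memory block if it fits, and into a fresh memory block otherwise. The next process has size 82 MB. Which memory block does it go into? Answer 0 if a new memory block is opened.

Next-Fit only looks at memory block 4, which has 32 MB free.
82 MB does not fit, so a new memory block is opened.

0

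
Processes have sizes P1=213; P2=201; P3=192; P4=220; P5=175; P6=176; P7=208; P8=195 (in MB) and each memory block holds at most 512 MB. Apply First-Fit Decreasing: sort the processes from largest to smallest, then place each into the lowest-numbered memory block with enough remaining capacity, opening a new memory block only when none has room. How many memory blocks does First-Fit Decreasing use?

Sorted descending: 220, 213, 208, 201, 195, 192, 176, 175.
memory block 1: place 220 MB, 292 MB left
memory block 1: place 213 MB, 79 MB left
memory block 2: place 208 MB, 304 MB left
memory block 2: place 201 MB, 103 MB left
memory block 3: place 195 MB, 317 MB left
memory block 3: place 192 MB, 125 MB left
memory block 4: place 176 MB, 336 MB left
memory block 4: place 175 MB, 161 MB left
Final memory blocks: [220,213] [208,201] [195,192] [176,175].

4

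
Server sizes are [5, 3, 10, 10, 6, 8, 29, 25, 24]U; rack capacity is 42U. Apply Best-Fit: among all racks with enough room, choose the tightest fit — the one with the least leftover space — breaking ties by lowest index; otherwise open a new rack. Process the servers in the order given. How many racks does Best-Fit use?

Put 5U in rack 1; 37U remain.
Put 3U in rack 1; 34U remain.
Put 10U in rack 1; 24U remain.
Put 10U in rack 1; 14U remain.
Put 6U in rack 1; 8U remain.
Put 8U in rack 1; 0U remain.
Put 29U in rack 2; 13U remain.
Put 25U in rack 3; 17U remain.
Put 24U in rack 4; 18U remain.
Final racks: [5,3,10,10,6,8] [29] [25] [24].

4 racks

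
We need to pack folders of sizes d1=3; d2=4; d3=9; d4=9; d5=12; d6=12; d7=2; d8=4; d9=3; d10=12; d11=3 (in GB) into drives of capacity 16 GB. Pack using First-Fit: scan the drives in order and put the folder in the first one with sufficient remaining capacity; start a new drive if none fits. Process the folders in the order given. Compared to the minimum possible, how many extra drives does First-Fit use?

0

First-Fit: [3,4,9] [9,2,4] [12,3] [12,3] [12] → 5 drives.
Total size 73 GB; any packing needs at least ⌈73/16⌉ = 5 drives.
So 5 is already optimal.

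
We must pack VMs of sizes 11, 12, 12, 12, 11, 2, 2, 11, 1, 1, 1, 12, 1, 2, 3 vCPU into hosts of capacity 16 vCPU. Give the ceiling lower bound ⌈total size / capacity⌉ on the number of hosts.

Total size = 11 + 12 + 12 + 12 + 11 + 2 + 2 + 11 + 1 + 1 + 1 + 12 + 1 + 2 + 3 = 94 vCPU.
⌈94 / 16⌉ = 6.

6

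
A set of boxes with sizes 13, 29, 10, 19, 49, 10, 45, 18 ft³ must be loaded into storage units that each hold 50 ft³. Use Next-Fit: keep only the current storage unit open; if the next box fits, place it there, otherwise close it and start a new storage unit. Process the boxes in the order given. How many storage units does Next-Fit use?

6

13 ft³ → storage unit 1 (remaining 37 ft³)
29 ft³ → storage unit 1 (remaining 8 ft³)
10 ft³ → storage unit 2 (remaining 40 ft³)
19 ft³ → storage unit 2 (remaining 21 ft³)
49 ft³ → storage unit 3 (remaining 1 ft³)
10 ft³ → storage unit 4 (remaining 40 ft³)
45 ft³ → storage unit 5 (remaining 5 ft³)
18 ft³ → storage unit 6 (remaining 32 ft³)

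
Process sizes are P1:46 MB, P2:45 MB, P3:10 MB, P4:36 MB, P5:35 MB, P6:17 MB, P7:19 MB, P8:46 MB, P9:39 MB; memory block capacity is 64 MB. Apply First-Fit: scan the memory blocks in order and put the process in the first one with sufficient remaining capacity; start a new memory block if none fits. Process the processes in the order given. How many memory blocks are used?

6

P1 (46 MB) → memory block 1 (remaining 18 MB)
P2 (45 MB) → memory block 2 (remaining 19 MB)
P3 (10 MB) → memory block 1 (remaining 8 MB)
P4 (36 MB) → memory block 3 (remaining 28 MB)
P5 (35 MB) → memory block 4 (remaining 29 MB)
P6 (17 MB) → memory block 2 (remaining 2 MB)
P7 (19 MB) → memory block 3 (remaining 9 MB)
P8 (46 MB) → memory block 5 (remaining 18 MB)
P9 (39 MB) → memory block 6 (remaining 25 MB)
Final memory blocks: [46,10] [45,17] [36,19] [35] [46] [39].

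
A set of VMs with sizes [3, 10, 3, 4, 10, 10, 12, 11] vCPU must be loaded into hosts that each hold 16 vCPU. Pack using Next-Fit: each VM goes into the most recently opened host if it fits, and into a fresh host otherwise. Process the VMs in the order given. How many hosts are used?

5

host 1: place 3 vCPU, 13 vCPU left
host 1: place 10 vCPU, 3 vCPU left
host 1: place 3 vCPU, 0 vCPU left
host 2: place 4 vCPU, 12 vCPU left
host 2: place 10 vCPU, 2 vCPU left
host 3: place 10 vCPU, 6 vCPU left
host 4: place 12 vCPU, 4 vCPU left
host 5: place 11 vCPU, 5 vCPU left
Final hosts: [3,10,3] [4,10] [10] [12] [11].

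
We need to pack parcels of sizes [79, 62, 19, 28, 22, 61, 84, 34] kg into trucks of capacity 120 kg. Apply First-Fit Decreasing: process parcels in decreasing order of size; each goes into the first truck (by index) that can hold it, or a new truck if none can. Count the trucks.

4

Sorted descending: 84, 79, 62, 61, 34, 28, 22, 19.
Put 84 kg in truck 1; 36 kg remain.
Put 79 kg in truck 2; 41 kg remain.
Put 62 kg in truck 3; 58 kg remain.
Put 61 kg in truck 4; 59 kg remain.
Put 34 kg in truck 1; 2 kg remain.
Put 28 kg in truck 2; 13 kg remain.
Put 22 kg in truck 3; 36 kg remain.
Put 19 kg in truck 3; 17 kg remain.
Final trucks: [84,34] [79,28] [62,22,19] [61].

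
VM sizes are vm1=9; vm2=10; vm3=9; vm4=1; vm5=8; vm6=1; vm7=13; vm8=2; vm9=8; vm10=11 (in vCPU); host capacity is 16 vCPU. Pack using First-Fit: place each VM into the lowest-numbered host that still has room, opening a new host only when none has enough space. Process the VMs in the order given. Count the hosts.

Put vm1 (9 vCPU) in host 1; 7 vCPU remain.
Put vm2 (10 vCPU) in host 2; 6 vCPU remain.
Put vm3 (9 vCPU) in host 3; 7 vCPU remain.
Put vm4 (1 vCPU) in host 1; 6 vCPU remain.
Put vm5 (8 vCPU) in host 4; 8 vCPU remain.
Put vm6 (1 vCPU) in host 1; 5 vCPU remain.
Put vm7 (13 vCPU) in host 5; 3 vCPU remain.
Put vm8 (2 vCPU) in host 1; 3 vCPU remain.
Put vm9 (8 vCPU) in host 4; 0 vCPU remain.
Put vm10 (11 vCPU) in host 6; 5 vCPU remain.
Final hosts: [9,1,1,2] [10] [9] [8,8] [13] [11].

6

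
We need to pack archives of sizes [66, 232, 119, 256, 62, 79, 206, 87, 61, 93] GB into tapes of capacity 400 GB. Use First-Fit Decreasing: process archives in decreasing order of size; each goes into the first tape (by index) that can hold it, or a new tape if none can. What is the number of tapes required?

4

Sorted descending: 256, 232, 206, 119, 93, 87, 79, 66, 62, 61.
256 GB → tape 1 (remaining 144 GB)
232 GB → tape 2 (remaining 168 GB)
206 GB → tape 3 (remaining 194 GB)
119 GB → tape 1 (remaining 25 GB)
93 GB → tape 2 (remaining 75 GB)
87 GB → tape 3 (remaining 107 GB)
79 GB → tape 3 (remaining 28 GB)
66 GB → tape 2 (remaining 9 GB)
62 GB → tape 4 (remaining 338 GB)
61 GB → tape 4 (remaining 277 GB)
Final tapes: [256,119] [232,93,66] [206,87,79] [62,61].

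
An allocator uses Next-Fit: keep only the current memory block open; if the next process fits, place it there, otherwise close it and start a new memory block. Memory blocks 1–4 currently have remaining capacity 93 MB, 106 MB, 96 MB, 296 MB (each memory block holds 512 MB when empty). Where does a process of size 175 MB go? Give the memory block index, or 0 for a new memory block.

4

Next-Fit only looks at memory block 4, which has 296 MB free.
175 MB fits there.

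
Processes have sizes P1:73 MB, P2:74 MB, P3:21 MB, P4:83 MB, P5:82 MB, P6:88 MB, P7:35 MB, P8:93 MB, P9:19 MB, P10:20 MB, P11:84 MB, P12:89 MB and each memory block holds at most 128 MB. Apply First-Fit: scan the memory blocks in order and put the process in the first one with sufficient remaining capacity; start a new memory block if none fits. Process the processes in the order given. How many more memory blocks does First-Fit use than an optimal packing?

0

First-Fit: [73,21,19] [74,35] [83,20] [82] [88] [93] [84] [89] → 8 memory blocks.
8 processes exceed 64 MB (half the capacity), and no two of those can share a memory block, so at least 8 memory blocks are needed.
So 8 is already optimal.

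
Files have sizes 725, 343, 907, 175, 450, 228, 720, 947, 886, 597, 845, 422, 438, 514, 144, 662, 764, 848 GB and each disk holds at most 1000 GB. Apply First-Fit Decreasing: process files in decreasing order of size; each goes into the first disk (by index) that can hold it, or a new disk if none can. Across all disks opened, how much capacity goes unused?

Sorted descending: 947, 907, 886, 848, 845, 764, 725, 720, 662, 597, 514, 450, 438, 422, 343, 228, 175, 144.
Put 947 GB in disk 1; 53 GB remain.
Put 907 GB in disk 2; 93 GB remain.
Put 886 GB in disk 3; 114 GB remain.
Put 848 GB in disk 4; 152 GB remain.
Put 845 GB in disk 5; 155 GB remain.
Put 764 GB in disk 6; 236 GB remain.
Put 725 GB in disk 7; 275 GB remain.
Put 720 GB in disk 8; 280 GB remain.
Put 662 GB in disk 9; 338 GB remain.
Put 597 GB in disk 10; 403 GB remain.
Put 514 GB in disk 11; 486 GB remain.
Put 450 GB in disk 11; 36 GB remain.
Put 438 GB in disk 12; 562 GB remain.
Put 422 GB in disk 12; 140 GB remain.
Put 343 GB in disk 10; 60 GB remain.
Put 228 GB in disk 6; 8 GB remain.
Put 175 GB in disk 7; 100 GB remain.
Put 144 GB in disk 4; 8 GB remain.
12 disks × 1000 GB = 12000 GB; used 10615 GB; unused 1385 GB.

1385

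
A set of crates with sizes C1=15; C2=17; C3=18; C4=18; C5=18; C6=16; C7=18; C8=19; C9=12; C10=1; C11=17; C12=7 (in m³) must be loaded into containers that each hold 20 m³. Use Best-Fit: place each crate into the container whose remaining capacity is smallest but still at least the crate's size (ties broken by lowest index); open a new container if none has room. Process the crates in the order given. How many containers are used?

10 containers

container 1: place C1 (15 m³), 5 m³ left
container 2: place C2 (17 m³), 3 m³ left
container 3: place C3 (18 m³), 2 m³ left
container 4: place C4 (18 m³), 2 m³ left
container 5: place C5 (18 m³), 2 m³ left
container 6: place C6 (16 m³), 4 m³ left
container 7: place C7 (18 m³), 2 m³ left
container 8: place C8 (19 m³), 1 m³ left
container 9: place C9 (12 m³), 8 m³ left
container 8: place C10 (1 m³), 0 m³ left
container 10: place C11 (17 m³), 3 m³ left
container 9: place C12 (7 m³), 1 m³ left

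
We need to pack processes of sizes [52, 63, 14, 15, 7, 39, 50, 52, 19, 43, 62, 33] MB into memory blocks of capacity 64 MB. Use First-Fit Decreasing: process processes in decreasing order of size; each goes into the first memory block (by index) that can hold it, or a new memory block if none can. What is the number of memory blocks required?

8

Sorted descending: 63, 62, 52, 52, 50, 43, 39, 33, 19, 15, 14, 7.
Put 63 MB in memory block 1; 1 MB remain.
Put 62 MB in memory block 2; 2 MB remain.
Put 52 MB in memory block 3; 12 MB remain.
Put 52 MB in memory block 4; 12 MB remain.
Put 50 MB in memory block 5; 14 MB remain.
Put 43 MB in memory block 6; 21 MB remain.
Put 39 MB in memory block 7; 25 MB remain.
Put 33 MB in memory block 8; 31 MB remain.
Put 19 MB in memory block 6; 2 MB remain.
Put 15 MB in memory block 7; 10 MB remain.
Put 14 MB in memory block 5; 0 MB remain.
Put 7 MB in memory block 3; 5 MB remain.
Final memory blocks: [63] [62] [52,7] [52] [50,14] [43,19] [39,15] [33].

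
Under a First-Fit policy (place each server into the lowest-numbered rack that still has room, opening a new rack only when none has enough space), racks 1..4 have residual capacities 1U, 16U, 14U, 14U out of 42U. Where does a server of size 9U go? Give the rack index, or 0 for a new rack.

Racks with room: rack 2 (16U), rack 3 (14U), rack 4 (14U).
The first with room is rack 2.

2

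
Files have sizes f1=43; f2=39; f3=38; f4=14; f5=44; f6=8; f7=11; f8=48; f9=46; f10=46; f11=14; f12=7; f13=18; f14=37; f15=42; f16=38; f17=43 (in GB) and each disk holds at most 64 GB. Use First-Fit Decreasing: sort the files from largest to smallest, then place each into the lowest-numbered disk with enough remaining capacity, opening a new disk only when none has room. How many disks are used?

Sorted descending: 48, 46, 46, 44, 43, 43, 42, 39, 38, 38, 37, 18, 14, 14, 11, 8, 7.
48 GB → disk 1 (remaining 16 GB)
46 GB → disk 2 (remaining 18 GB)
46 GB → disk 3 (remaining 18 GB)
44 GB → disk 4 (remaining 20 GB)
43 GB → disk 5 (remaining 21 GB)
43 GB → disk 6 (remaining 21 GB)
42 GB → disk 7 (remaining 22 GB)
39 GB → disk 8 (remaining 25 GB)
38 GB → disk 9 (remaining 26 GB)
38 GB → disk 10 (remaining 26 GB)
37 GB → disk 11 (remaining 27 GB)
18 GB → disk 2 (remaining 0 GB)
14 GB → disk 1 (remaining 2 GB)
14 GB → disk 3 (remaining 4 GB)
11 GB → disk 4 (remaining 9 GB)
8 GB → disk 4 (remaining 1 GB)
7 GB → disk 5 (remaining 14 GB)
Final disks: [48,14] [46,18] [46,14] [44,11,8] [43,7] [43] [42] [39] [38] [38] [37].

11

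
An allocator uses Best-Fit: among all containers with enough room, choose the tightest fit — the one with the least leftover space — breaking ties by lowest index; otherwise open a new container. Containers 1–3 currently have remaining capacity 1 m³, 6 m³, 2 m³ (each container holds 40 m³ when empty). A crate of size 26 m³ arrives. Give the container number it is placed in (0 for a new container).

No container has ≥ 26 m³ free, so a new container is opened.

0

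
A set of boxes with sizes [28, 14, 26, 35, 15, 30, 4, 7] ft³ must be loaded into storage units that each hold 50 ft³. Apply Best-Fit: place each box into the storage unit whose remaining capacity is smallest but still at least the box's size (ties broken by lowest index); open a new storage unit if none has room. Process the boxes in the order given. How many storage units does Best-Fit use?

28 ft³ → storage unit 1 (remaining 22 ft³)
14 ft³ → storage unit 1 (remaining 8 ft³)
26 ft³ → storage unit 2 (remaining 24 ft³)
35 ft³ → storage unit 3 (remaining 15 ft³)
15 ft³ → storage unit 3 (remaining 0 ft³)
30 ft³ → storage unit 4 (remaining 20 ft³)
4 ft³ → storage unit 1 (remaining 4 ft³)
7 ft³ → storage unit 4 (remaining 13 ft³)
Final storage units: [28,14,4] [26] [35,15] [30,7].

4 storage units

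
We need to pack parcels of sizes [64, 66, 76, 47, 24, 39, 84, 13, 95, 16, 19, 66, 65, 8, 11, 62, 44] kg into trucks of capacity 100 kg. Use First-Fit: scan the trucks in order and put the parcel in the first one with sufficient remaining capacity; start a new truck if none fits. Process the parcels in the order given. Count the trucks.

10 trucks

Put 64 kg in truck 1; 36 kg remain.
Put 66 kg in truck 2; 34 kg remain.
Put 76 kg in truck 3; 24 kg remain.
Put 47 kg in truck 4; 53 kg remain.
Put 24 kg in truck 1; 12 kg remain.
Put 39 kg in truck 4; 14 kg remain.
Put 84 kg in truck 5; 16 kg remain.
Put 13 kg in truck 2; 21 kg remain.
Put 95 kg in truck 6; 5 kg remain.
Put 16 kg in truck 2; 5 kg remain.
Put 19 kg in truck 3; 5 kg remain.
Put 66 kg in truck 7; 34 kg remain.
Put 65 kg in truck 8; 35 kg remain.
Put 8 kg in truck 1; 4 kg remain.
Put 11 kg in truck 4; 3 kg remain.
Put 62 kg in truck 9; 38 kg remain.
Put 44 kg in truck 10; 56 kg remain.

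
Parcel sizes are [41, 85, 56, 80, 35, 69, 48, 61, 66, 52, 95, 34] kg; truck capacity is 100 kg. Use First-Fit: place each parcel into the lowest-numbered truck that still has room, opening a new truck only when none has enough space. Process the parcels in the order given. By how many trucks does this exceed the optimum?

1

First-Fit: [41,56] [85] [80] [35,48] [69] [61,34] [66] [52] [95] → 9 trucks.
Total size 722 kg; any packing needs at least ⌈722/100⌉ = 8 trucks.
An optimal packing achieves that bound: [95] [85] [80] [69] [66,34] [61,35] [56,41] [52,48] → 8 trucks.
Excess: 9 − 8 = 1.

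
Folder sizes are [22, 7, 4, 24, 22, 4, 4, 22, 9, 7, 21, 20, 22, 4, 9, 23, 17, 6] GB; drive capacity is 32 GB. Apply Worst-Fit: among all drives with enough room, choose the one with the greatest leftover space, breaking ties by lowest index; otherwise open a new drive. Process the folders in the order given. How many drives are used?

9 drives

drive 1: place 22 GB, 10 GB left
drive 1: place 7 GB, 3 GB left
drive 2: place 4 GB, 28 GB left
drive 2: place 24 GB, 4 GB left
drive 3: place 22 GB, 10 GB left
drive 3: place 4 GB, 6 GB left
drive 3: place 4 GB, 2 GB left
drive 4: place 22 GB, 10 GB left
drive 4: place 9 GB, 1 GB left
drive 5: place 7 GB, 25 GB left
drive 5: place 21 GB, 4 GB left
drive 6: place 20 GB, 12 GB left
drive 7: place 22 GB, 10 GB left
drive 6: place 4 GB, 8 GB left
drive 7: place 9 GB, 1 GB left
drive 8: place 23 GB, 9 GB left
drive 9: place 17 GB, 15 GB left
drive 9: place 6 GB, 9 GB left
Final drives: [22,7] [4,24] [22,4,4] [22,9] [7,21] [20,4] [22,9] [23] [17,6].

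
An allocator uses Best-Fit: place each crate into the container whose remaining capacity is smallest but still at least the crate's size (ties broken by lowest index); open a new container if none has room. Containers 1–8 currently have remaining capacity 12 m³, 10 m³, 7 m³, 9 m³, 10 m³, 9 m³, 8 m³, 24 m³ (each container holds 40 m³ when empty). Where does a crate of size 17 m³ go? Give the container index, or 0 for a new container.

8

Containers with room: container 8 (24 m³).
Tightest fit is container 8 with 24 m³ free.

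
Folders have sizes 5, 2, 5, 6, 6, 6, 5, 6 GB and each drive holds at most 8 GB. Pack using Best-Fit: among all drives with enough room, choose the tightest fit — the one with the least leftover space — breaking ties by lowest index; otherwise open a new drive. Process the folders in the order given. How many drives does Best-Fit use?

drive 1: place 5 GB, 3 GB left
drive 1: place 2 GB, 1 GB left
drive 2: place 5 GB, 3 GB left
drive 3: place 6 GB, 2 GB left
drive 4: place 6 GB, 2 GB left
drive 5: place 6 GB, 2 GB left
drive 6: place 5 GB, 3 GB left
drive 7: place 6 GB, 2 GB left

7 drives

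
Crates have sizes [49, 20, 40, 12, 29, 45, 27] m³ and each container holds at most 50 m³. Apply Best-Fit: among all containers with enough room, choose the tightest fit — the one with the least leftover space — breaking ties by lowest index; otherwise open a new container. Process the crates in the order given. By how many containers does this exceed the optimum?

Best-Fit: [49] [20,12] [40] [29] [45] [27] → 6 containers.
Total size 222 m³; any packing needs at least ⌈222/50⌉ = 5 containers.
An optimal packing achieves that bound: [49] [45] [40] [29,20] [27,12] → 5 containers.
Excess: 6 − 5 = 1.

1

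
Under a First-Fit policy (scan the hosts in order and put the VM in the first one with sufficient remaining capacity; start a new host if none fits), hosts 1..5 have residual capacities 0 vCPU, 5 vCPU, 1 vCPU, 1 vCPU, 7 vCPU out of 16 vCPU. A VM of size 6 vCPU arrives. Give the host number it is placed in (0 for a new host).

5

Hosts with room: host 5 (7 vCPU).
The first with room is host 5.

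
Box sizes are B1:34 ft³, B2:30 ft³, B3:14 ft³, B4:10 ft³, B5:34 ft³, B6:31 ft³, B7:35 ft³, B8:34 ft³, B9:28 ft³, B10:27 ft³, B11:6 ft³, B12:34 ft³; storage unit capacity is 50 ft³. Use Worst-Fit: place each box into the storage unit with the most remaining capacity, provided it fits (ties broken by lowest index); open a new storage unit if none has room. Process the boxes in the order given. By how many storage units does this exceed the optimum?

Worst-Fit: [34,10] [30,14] [34] [31] [35] [34] [28] [27,6] [34] → 9 storage units.
9 boxes exceed 25 ft³ (half the capacity), and no two of those can share a storage unit, so at least 9 storage units are needed.
So 9 is already optimal.

0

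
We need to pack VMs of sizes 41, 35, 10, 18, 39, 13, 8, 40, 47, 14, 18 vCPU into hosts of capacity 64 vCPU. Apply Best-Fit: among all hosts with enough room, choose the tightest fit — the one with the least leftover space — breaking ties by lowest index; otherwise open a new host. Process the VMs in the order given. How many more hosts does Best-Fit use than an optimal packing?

0

Best-Fit: [41,10,13] [35,18,8] [39] [40,18] [47,14] → 5 hosts.
Total size 283 vCPU; any packing needs at least ⌈283/64⌉ = 5 hosts.
So 5 is already optimal.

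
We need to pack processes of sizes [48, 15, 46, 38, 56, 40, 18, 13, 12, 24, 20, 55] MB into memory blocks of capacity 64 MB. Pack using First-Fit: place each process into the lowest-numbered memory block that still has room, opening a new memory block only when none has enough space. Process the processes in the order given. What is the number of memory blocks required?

48 MB → memory block 1 (remaining 16 MB)
15 MB → memory block 1 (remaining 1 MB)
46 MB → memory block 2 (remaining 18 MB)
38 MB → memory block 3 (remaining 26 MB)
56 MB → memory block 4 (remaining 8 MB)
40 MB → memory block 5 (remaining 24 MB)
18 MB → memory block 2 (remaining 0 MB)
13 MB → memory block 3 (remaining 13 MB)
12 MB → memory block 3 (remaining 1 MB)
24 MB → memory block 5 (remaining 0 MB)
20 MB → memory block 6 (remaining 44 MB)
55 MB → memory block 7 (remaining 9 MB)

7 memory blocks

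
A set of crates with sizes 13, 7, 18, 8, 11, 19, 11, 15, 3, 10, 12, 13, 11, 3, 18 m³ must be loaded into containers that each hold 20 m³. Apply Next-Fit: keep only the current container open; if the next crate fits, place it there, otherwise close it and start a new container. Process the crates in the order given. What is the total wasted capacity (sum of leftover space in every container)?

13 m³ → container 1 (remaining 7 m³)
7 m³ → container 1 (remaining 0 m³)
18 m³ → container 2 (remaining 2 m³)
8 m³ → container 3 (remaining 12 m³)
11 m³ → container 3 (remaining 1 m³)
19 m³ → container 4 (remaining 1 m³)
11 m³ → container 5 (remaining 9 m³)
15 m³ → container 6 (remaining 5 m³)
3 m³ → container 6 (remaining 2 m³)
10 m³ → container 7 (remaining 10 m³)
12 m³ → container 8 (remaining 8 m³)
13 m³ → container 9 (remaining 7 m³)
11 m³ → container 10 (remaining 9 m³)
3 m³ → container 10 (remaining 6 m³)
18 m³ → container 11 (remaining 2 m³)
11 containers × 20 m³ = 220 m³; used 172 m³; unused 48 m³.

48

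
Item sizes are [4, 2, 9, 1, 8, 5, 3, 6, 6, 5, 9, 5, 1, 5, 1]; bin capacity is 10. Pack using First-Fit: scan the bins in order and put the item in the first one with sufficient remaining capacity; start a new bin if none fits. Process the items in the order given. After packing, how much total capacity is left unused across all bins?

10

4 → bin 1 (remaining 6)
2 → bin 1 (remaining 4)
9 → bin 2 (remaining 1)
1 → bin 1 (remaining 3)
8 → bin 3 (remaining 2)
5 → bin 4 (remaining 5)
3 → bin 1 (remaining 0)
6 → bin 5 (remaining 4)
6 → bin 6 (remaining 4)
5 → bin 4 (remaining 0)
9 → bin 7 (remaining 1)
5 → bin 8 (remaining 5)
1 → bin 2 (remaining 0)
5 → bin 8 (remaining 0)
1 → bin 3 (remaining 1)
8 bins × 10 = 80; used 70; unused 10.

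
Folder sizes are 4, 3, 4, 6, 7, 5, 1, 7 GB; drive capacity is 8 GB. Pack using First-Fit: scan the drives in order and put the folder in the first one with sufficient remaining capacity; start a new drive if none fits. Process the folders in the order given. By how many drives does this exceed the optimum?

First-Fit: [4,3,1] [4] [6] [7] [5] [7] → 6 drives.
Total size 37 GB; any packing needs at least ⌈37/8⌉ = 5 drives.
An optimal packing achieves that bound: [7,1] [7] [6] [5,3] [4,4] → 5 drives.
Excess: 6 − 5 = 1.

1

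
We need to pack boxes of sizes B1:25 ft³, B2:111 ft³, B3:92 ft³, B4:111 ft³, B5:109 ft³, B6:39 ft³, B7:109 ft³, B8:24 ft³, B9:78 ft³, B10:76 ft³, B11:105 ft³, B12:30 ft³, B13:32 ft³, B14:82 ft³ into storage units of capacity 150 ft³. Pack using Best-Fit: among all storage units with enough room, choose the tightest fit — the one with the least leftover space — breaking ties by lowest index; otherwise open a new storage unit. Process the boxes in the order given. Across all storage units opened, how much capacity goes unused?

327

B1 (25 ft³) → storage unit 1 (remaining 125 ft³)
B2 (111 ft³) → storage unit 1 (remaining 14 ft³)
B3 (92 ft³) → storage unit 2 (remaining 58 ft³)
B4 (111 ft³) → storage unit 3 (remaining 39 ft³)
B5 (109 ft³) → storage unit 4 (remaining 41 ft³)
B6 (39 ft³) → storage unit 3 (remaining 0 ft³)
B7 (109 ft³) → storage unit 5 (remaining 41 ft³)
B8 (24 ft³) → storage unit 4 (remaining 17 ft³)
B9 (78 ft³) → storage unit 6 (remaining 72 ft³)
B10 (76 ft³) → storage unit 7 (remaining 74 ft³)
B11 (105 ft³) → storage unit 8 (remaining 45 ft³)
B12 (30 ft³) → storage unit 5 (remaining 11 ft³)
B13 (32 ft³) → storage unit 8 (remaining 13 ft³)
B14 (82 ft³) → storage unit 9 (remaining 68 ft³)
9 storage units × 150 ft³ = 1350 ft³; used 1023 ft³; unused 327 ft³.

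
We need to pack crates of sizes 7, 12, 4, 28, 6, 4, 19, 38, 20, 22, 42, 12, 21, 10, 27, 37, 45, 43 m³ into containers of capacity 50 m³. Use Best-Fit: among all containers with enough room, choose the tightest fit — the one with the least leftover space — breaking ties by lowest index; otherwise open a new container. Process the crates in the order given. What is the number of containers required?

container 1: place 7 m³, 43 m³ left
container 1: place 12 m³, 31 m³ left
container 1: place 4 m³, 27 m³ left
container 2: place 28 m³, 22 m³ left
container 2: place 6 m³, 16 m³ left
container 2: place 4 m³, 12 m³ left
container 1: place 19 m³, 8 m³ left
container 3: place 38 m³, 12 m³ left
container 4: place 20 m³, 30 m³ left
container 4: place 22 m³, 8 m³ left
container 5: place 42 m³, 8 m³ left
container 2: place 12 m³, 0 m³ left
container 6: place 21 m³, 29 m³ left
container 3: place 10 m³, 2 m³ left
container 6: place 27 m³, 2 m³ left
container 7: place 37 m³, 13 m³ left
container 8: place 45 m³, 5 m³ left
container 9: place 43 m³, 7 m³ left
Final containers: [7,12,4,19] [28,6,4,12] [38,10] [20,22] [42] [21,27] [37] [45] [43].

9 containers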